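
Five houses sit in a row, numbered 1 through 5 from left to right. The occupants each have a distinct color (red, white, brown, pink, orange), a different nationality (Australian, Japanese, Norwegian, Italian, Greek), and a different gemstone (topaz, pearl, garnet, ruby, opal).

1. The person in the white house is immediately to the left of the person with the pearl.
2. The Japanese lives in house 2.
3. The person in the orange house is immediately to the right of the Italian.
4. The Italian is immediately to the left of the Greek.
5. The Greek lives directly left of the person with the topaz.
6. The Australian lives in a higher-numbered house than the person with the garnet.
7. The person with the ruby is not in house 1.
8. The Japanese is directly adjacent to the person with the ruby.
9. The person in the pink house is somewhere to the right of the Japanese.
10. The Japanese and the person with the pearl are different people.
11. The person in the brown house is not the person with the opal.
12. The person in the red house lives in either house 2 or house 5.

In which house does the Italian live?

By clue 2, the Japanese is in house 2.
By clue 8, the person with the ruby is in house 3.
Clue 4 places the Italian in house 3.
Clue 4: the Greek is in house 4.
Clue 5 places the person with the topaz in house 5.
That leaves brown as the color for house 1.
That leaves Norwegian as the nationality for house 1.
House 5's nationality must be Australian (nothing else left).
The only gemstone still possible for house 4 is pearl.
By clue 1, the person in the white house is in house 3.
By clue 3, the person in the orange house is in house 4.
From clue 11, the person with the opal must be in house 2.
The only color still possible for house 2 is red.
House 5 color: only pink fits.
So house 1 gets garnet for gemstone.
So: house 1 = brown/Norwegian/garnet, house 2 = red/Japanese/opal, house 3 = white/Italian/ruby, house 4 = orange/Greek/pearl, house 5 = pink/Australian/topaz.

3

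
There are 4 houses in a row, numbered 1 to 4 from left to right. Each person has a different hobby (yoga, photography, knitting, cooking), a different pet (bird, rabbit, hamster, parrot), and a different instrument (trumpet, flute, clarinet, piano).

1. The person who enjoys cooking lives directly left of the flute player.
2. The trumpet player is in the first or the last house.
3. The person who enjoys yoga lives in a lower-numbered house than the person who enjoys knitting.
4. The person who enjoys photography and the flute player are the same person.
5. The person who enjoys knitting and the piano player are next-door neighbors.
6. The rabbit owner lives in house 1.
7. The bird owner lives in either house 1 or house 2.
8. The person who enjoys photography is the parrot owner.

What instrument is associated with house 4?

flute

Clue 6 places the rabbit owner in house 1.
The only pet still possible for house 2 is bird.
The only hobby still possible for house 1 is yoga.
The person who enjoys cooking is narrowed to house 2 or 3; consider each.
Placing it in house 2 leads to a contradiction, so it's in house 3.
Clue 1 places the flute player in house 4.
From clue 4, the person who enjoys photography must be in house 4.
Clue 8 places the parrot owner in house 4.
So house 2 gets knitting for hobby.
So house 3 gets hamster for pet.
That leaves trumpet as the instrument for house 1.
That leaves clarinet as the instrument for house 2.
The only instrument still possible for house 3 is piano.
So: house 1 = yoga/rabbit/trumpet, house 2 = knitting/bird/clarinet, house 3 = cooking/hamster/piano, house 4 = photography/parrot/flute.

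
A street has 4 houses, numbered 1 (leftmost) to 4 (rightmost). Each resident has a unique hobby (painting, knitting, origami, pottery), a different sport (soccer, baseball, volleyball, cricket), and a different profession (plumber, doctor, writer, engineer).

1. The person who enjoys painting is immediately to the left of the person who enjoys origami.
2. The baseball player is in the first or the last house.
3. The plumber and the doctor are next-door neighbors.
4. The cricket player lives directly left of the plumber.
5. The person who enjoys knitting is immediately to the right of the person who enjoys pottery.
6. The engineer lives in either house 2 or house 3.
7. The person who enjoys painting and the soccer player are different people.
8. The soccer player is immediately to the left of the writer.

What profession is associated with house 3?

engineer

That leaves doctor as the profession for house 1.
By clue 3, the plumber is in house 2.
The cricket player is in house 1 (clue 4).
So house 3 gets engineer for profession.
The only profession still possible for house 4 is writer.
By clue 8, the soccer player is in house 3.
The only sport still possible for house 2 is volleyball.
That leaves baseball as the sport for house 4.
So house 4 gets knitting for hobby.
The person who enjoys pottery is in house 3 (clue 5).
House 1's hobby must be painting (nothing else left).
House 2's hobby must be origami (nothing else left).
So: house 1 = painting/cricket/doctor, house 2 = origami/volleyball/plumber, house 3 = pottery/soccer/engineer, house 4 = knitting/baseball/writer.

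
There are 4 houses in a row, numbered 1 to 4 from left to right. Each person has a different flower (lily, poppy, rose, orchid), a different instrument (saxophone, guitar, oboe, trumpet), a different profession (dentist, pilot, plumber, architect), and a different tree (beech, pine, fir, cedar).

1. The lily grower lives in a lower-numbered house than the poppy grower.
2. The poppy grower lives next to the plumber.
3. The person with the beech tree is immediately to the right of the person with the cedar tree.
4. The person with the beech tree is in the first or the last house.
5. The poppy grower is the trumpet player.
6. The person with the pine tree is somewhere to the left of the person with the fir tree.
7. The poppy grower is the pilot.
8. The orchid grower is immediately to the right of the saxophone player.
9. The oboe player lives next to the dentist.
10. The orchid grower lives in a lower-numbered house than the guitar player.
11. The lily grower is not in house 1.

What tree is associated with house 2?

fir

Clue 4 places the person with the beech tree in house 4.
House 1 flower: only rose fits.
So house 4 gets poppy for flower.
By clue 2, the plumber is in house 3.
Clue 3: the person with the cedar tree is in house 3.
The trumpet player is in house 4 (clue 5).
Clue 7 places the pilot in house 4.
House 1 tree: only pine fits.
House 2 tree: only fir fits.
Clue 10 places the orchid grower in house 2.
So house 3 gets lily for flower.
So house 3 gets guitar for instrument.
By clue 8, the saxophone player is in house 1.
House 2's instrument must be oboe (nothing else left).
By clue 9, the dentist is in house 1.
The only profession still possible for house 2 is architect.
So: house 1 = rose/saxophone/dentist/pine, house 2 = orchid/oboe/architect/fir, house 3 = lily/guitar/plumber/cedar, house 4 = poppy/trumpet/pilot/beech.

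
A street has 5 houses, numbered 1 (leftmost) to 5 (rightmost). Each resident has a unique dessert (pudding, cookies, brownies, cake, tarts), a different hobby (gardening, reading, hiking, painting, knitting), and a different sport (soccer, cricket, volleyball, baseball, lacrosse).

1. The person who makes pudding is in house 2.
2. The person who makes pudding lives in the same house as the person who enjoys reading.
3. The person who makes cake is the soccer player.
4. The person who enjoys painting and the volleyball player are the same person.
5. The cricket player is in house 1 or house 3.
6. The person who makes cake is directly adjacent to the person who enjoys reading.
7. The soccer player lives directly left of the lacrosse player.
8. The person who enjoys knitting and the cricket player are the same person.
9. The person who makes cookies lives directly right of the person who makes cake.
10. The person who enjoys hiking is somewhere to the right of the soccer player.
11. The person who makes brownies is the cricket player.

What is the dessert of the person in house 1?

By clue 1, the person who makes pudding is in house 2.
By clue 2, the person who enjoys reading is in house 2.
So house 4 gets cookies for dessert.
House 5 dessert: only tarts fits.
Clue 9 places the person who makes cake in house 3.
So house 1 gets brownies for dessert.
Clue 3 places the soccer player in house 3.
Clue 7: the lacrosse player is in house 4.
Clue 11: the cricket player is in house 1.
The only sport still possible for house 2 is baseball.
House 5's sport must be volleyball (nothing else left).
From clue 4, the person who enjoys painting must be in house 5.
Clue 8 places the person who enjoys knitting in house 1.
So house 3 gets gardening for hobby.
That leaves hiking as the hobby for house 4.
So: house 1 = brownies/knitting/cricket, house 2 = pudding/reading/baseball, house 3 = cake/gardening/soccer, house 4 = cookies/hiking/lacrosse, house 5 = tarts/painting/volleyball.

brownies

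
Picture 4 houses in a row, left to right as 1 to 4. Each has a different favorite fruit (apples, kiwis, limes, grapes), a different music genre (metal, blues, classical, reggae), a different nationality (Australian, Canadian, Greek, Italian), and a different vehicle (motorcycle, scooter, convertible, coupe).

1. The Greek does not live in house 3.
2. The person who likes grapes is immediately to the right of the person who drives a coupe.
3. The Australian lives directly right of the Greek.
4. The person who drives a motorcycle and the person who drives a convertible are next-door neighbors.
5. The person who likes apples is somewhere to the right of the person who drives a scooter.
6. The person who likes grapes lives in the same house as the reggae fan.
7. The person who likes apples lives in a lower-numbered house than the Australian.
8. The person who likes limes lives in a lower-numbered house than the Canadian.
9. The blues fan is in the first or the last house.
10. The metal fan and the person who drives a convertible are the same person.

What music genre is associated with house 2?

Clue 7 places the person who likes apples in house 2.
Clue 7 places the Australian in house 3.
By clue 3, the Greek is in house 2.
By clue 5, the person who drives a scooter is in house 1.
So house 1 gets Italian for nationality.
House 4's nationality must be Canadian (nothing else left).
The person who likes grapes is narrowed to house 3 or 4; consider each.
Placing it in house 4 leads to a contradiction, so it's in house 3.
From clue 2, the person who drives a coupe must be in house 2.
Clue 6 places the reggae fan in house 3.
The only favorite fruit still possible for house 4 is kiwis.
By clue 10, the metal fan is in house 4.
The person who drives a convertible is in house 4 (clue 10).
House 1's favorite fruit must be limes (nothing else left).
The only music genre still possible for house 1 is blues.
The only music genre still possible for house 2 is classical.
The only vehicle still possible for house 3 is motorcycle.
So: house 1 = limes/blues/Italian/scooter, house 2 = apples/classical/Greek/coupe, house 3 = grapes/reggae/Australian/motorcycle, house 4 = kiwis/metal/Canadian/convertible.

classical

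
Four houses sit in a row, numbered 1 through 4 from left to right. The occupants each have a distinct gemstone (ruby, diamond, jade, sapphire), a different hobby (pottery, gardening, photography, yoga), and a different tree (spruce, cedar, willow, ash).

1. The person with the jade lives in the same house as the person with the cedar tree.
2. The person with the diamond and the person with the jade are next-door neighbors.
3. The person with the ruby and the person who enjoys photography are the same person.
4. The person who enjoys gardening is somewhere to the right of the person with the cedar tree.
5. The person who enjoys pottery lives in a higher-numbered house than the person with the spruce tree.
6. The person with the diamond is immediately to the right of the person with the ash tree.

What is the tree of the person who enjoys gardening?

willow

House 4 tree: only willow fits.
The person with the diamond is narrowed to house 2 or 3 or 4; consider each.
Placing it in house 3 and house 4 leads to a contradiction, so it's in house 2.
The person with the ash tree is in house 1 (clue 6).
From clue 1, the person with the jade must be in house 3.
From clue 1, the person with the cedar tree must be in house 3.
Clue 4 places the person who enjoys gardening in house 4.
That leaves yoga as the hobby for house 2.
House 2 tree: only spruce fits.
Clue 3 places the person with the ruby in house 1.
From clue 3, the person who enjoys photography must be in house 1.
That leaves sapphire as the gemstone for house 4.
The only hobby still possible for house 3 is pottery.
So: house 1 = ruby/photography/ash, house 2 = diamond/yoga/spruce, house 3 = jade/pottery/cedar, house 4 = sapphire/gardening/willow.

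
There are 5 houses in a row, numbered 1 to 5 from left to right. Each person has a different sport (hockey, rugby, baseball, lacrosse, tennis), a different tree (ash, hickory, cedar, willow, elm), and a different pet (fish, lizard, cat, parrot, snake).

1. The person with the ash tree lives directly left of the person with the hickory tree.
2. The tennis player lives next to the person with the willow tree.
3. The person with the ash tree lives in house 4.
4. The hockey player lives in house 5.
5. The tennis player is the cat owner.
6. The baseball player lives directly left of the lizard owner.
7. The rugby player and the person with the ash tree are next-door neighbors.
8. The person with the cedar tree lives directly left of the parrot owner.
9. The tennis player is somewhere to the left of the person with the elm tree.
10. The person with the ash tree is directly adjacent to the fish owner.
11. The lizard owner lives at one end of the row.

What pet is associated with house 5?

The person with the ash tree is in house 4 (clue 3).
Clue 4: the hockey player is in house 5.
The lizard owner is in house 5 (clue 11).
House 3's sport must be rugby (nothing else left).
Clue 1: the person with the hickory tree is in house 5.
The baseball player is in house 4 (clue 6).
That leaves fish as the pet for house 3.
The lacrosse player is narrowed to house 1 or 2; consider each.
Placing it in house 1 leads to a contradiction, so it's in house 2.
That leaves tennis as the sport for house 1.
By clue 2, the person with the willow tree is in house 2.
Clue 5: the cat owner is in house 1.
House 1's tree must be cedar (nothing else left).
So house 3 gets elm for tree.
By clue 8, the parrot owner is in house 2.
House 4 pet: only snake fits.
So: house 1 = tennis/cedar/cat, house 2 = lacrosse/willow/parrot, house 3 = rugby/elm/fish, house 4 = baseball/ash/snake, house 5 = hockey/hickory/lizard.

lizard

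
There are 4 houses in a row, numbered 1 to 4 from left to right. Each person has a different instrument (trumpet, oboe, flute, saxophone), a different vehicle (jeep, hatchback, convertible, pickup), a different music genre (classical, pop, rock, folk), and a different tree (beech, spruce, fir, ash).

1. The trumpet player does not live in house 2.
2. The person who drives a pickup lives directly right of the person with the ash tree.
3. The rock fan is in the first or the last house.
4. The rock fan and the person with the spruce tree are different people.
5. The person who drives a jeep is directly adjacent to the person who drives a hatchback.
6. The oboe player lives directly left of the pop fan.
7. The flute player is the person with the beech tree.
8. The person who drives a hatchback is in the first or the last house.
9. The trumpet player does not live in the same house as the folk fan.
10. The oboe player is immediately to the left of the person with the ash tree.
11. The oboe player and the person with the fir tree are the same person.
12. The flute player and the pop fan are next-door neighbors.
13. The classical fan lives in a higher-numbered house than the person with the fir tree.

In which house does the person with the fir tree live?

1

The oboe player is narrowed to house 1 or 2; consider each.
Placing it in house 2 leads to a contradiction, so it's in house 1.
From clue 6, the pop fan must be in house 2.
The person with the ash tree is in house 2 (clue 10).
The person with the fir tree is in house 1 (clue 11).
So house 2 gets saxophone for instrument.
The only instrument still possible for house 3 is flute.
So house 4 gets trumpet for instrument.
From clue 2, the person who drives a pickup must be in house 3.
The person with the beech tree is in house 3 (clue 7).
House 4's tree must be spruce (nothing else left).
The rock fan is in house 1 (clue 4).
Clue 5 places the person who drives a hatchback in house 1.
House 2 vehicle: only jeep fits.
The only vehicle still possible for house 4 is convertible.
House 3 music genre: only folk fits.
So house 4 gets classical for music genre.
So: house 1 = oboe/hatchback/rock/fir, house 2 = saxophone/jeep/pop/ash, house 3 = flute/pickup/folk/beech, house 4 = trumpet/convertible/classical/spruce.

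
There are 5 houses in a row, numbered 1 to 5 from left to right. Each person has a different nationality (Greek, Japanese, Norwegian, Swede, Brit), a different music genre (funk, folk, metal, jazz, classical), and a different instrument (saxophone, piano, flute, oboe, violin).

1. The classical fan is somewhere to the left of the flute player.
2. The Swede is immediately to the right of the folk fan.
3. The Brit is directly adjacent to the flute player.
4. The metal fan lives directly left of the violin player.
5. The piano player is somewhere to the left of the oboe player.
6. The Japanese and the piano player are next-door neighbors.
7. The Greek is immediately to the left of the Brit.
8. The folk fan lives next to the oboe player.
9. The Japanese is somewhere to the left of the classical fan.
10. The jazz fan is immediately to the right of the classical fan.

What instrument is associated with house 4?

The Japanese is narrowed to house 1 or 2 or 3; consider each.
Placing it in house 1 and house 3 leads to a contradiction, so it's in house 2.
That leaves Norwegian as the nationality for house 1.
The Brit is narrowed to house 4 or 5; consider each.
Placing it in house 4 leads to a contradiction, so it's in house 5.
Clue 3: the flute player is in house 4.
By clue 7, the Greek is in house 4.
That leaves Swede as the nationality for house 3.
From clue 1, the classical fan must be in house 3.
The folk fan is in house 2 (clue 2).
Clue 8: the oboe player is in house 3.
The jazz fan is in house 4 (clue 10).
That leaves funk as the music genre for house 5.
Clue 4: the violin player is in house 2.
House 1's music genre must be metal (nothing else left).
House 1's instrument must be piano (nothing else left).
The only instrument still possible for house 5 is saxophone.
So: house 1 = Norwegian/metal/piano, house 2 = Japanese/folk/violin, house 3 = Swede/classical/oboe, house 4 = Greek/jazz/flute, house 5 = Brit/funk/saxophone.

flute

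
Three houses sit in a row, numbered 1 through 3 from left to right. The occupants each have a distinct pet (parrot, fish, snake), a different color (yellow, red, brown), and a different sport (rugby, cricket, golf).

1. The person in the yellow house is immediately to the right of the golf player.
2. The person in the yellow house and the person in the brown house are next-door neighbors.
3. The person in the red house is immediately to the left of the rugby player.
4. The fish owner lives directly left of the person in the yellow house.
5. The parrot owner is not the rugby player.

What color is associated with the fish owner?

The fish owner is narrowed to house 1 or 2; consider each.
Placing it in house 2 leads to a contradiction, so it's in house 1.
From clue 4, the person in the yellow house must be in house 2.
House 1's color must be red (nothing else left).
That leaves brown as the color for house 3.
From clue 1, the golf player must be in house 1.
From clue 3, the rugby player must be in house 2.
By clue 5, the parrot owner is in house 3.
That leaves snake as the pet for house 2.
So house 3 gets cricket for sport.
So: house 1 = fish/red/golf, house 2 = snake/yellow/rugby, house 3 = parrot/brown/cricket.

red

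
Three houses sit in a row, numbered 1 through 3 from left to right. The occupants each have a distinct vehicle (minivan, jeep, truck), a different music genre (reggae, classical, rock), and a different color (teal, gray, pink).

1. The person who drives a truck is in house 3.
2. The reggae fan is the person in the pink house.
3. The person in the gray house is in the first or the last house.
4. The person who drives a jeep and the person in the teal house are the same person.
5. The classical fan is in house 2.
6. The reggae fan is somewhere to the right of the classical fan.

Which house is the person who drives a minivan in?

1

From clue 1, the person who drives a truck must be in house 3.
Clue 5 places the classical fan in house 2.
Clue 6 places the reggae fan in house 3.
The only music genre still possible for house 1 is rock.
By clue 2, the person in the pink house is in house 3.
House 2 color: only teal fits.
From clue 4, the person who drives a jeep must be in house 2.
So house 1 gets minivan for vehicle.
That leaves gray as the color for house 1.
So: house 1 = minivan/rock/gray, house 2 = jeep/classical/teal, house 3 = truck/reggae/pink.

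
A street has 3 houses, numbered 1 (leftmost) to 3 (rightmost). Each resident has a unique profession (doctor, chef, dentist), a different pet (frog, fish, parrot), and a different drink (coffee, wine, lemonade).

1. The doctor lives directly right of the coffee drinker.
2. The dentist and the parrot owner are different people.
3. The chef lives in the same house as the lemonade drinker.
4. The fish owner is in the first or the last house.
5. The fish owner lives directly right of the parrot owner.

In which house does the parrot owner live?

2

From clue 5, the fish owner must be in house 3.
Clue 5 places the parrot owner in house 2.
The only pet still possible for house 1 is frog.
The dentist is narrowed to house 1 or 3; consider each.
Placing it in house 3 leads to a contradiction, so it's in house 1.
The chef is narrowed to house 2 or 3; consider each.
Placing it in house 2 leads to a contradiction, so it's in house 3.
By clue 3, the lemonade drinker is in house 3.
The only profession still possible for house 2 is doctor.
Clue 1 places the coffee drinker in house 1.
House 2's drink must be wine (nothing else left).
So: house 1 = dentist/frog/coffee, house 2 = doctor/parrot/wine, house 3 = chef/fish/lemonade.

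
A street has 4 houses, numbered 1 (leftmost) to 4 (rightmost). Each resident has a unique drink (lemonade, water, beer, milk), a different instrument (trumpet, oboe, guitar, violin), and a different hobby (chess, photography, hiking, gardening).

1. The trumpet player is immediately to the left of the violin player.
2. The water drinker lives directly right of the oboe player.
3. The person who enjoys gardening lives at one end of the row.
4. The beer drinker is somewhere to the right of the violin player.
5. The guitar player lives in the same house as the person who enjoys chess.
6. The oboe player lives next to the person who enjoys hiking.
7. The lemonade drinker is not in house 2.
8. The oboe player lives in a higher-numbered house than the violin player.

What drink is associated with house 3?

beer

From clue 8, the oboe player must be in house 3.
Clue 8: the violin player is in house 2.
So house 4 gets guitar for instrument.
Clue 2: the water drinker is in house 4.
The person who enjoys chess is in house 4 (clue 5).
That leaves milk as the drink for house 2.
House 3's drink must be beer (nothing else left).
House 1's instrument must be trumpet (nothing else left).
So house 1 gets gardening for hobby.
The only hobby still possible for house 2 is hiking.
House 3 hobby: only photography fits.
House 1 drink: only lemonade fits.
So: house 1 = lemonade/trumpet/gardening, house 2 = milk/violin/hiking, house 3 = beer/oboe/photography, house 4 = water/guitar/chess.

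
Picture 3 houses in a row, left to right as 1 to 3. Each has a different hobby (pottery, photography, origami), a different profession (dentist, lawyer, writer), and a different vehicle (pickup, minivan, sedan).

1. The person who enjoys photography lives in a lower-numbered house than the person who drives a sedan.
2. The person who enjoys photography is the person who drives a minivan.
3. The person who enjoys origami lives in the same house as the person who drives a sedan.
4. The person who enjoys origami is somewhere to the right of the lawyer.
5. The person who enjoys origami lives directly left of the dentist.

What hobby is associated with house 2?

The person who enjoys origami is in house 2 (clue 5).
The dentist is in house 3 (clue 5).
That leaves pottery as the hobby for house 3.
From clue 2, the person who drives a minivan must be in house 1.
The person who drives a sedan is in house 2 (clue 3).
Clue 4 places the lawyer in house 1.
So house 1 gets photography for hobby.
That leaves writer as the profession for house 2.
House 3 vehicle: only pickup fits.
So: house 1 = photography/lawyer/minivan, house 2 = origami/writer/sedan, house 3 = pottery/dentist/pickup.

origami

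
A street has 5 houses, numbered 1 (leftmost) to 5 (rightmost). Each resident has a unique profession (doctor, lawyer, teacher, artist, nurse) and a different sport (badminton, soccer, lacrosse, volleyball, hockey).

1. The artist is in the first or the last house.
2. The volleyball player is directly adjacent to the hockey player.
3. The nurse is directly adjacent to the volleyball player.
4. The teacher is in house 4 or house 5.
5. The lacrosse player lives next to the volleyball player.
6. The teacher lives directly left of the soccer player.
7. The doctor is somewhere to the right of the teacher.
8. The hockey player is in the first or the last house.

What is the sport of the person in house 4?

badminton

From clue 6, the teacher must be in house 4.
The soccer player is in house 5 (clue 6).
The doctor is in house 5 (clue 7).
That leaves artist as the profession for house 1.
So house 1 gets hockey for sport.
Clue 2 places the volleyball player in house 2.
From clue 3, the nurse must be in house 3.
The lacrosse player is in house 3 (clue 5).
That leaves lawyer as the profession for house 2.
So house 4 gets badminton for sport.
So: house 1 = artist/hockey, house 2 = lawyer/volleyball, house 3 = nurse/lacrosse, house 4 = teacher/badminton, house 5 = doctor/soccer.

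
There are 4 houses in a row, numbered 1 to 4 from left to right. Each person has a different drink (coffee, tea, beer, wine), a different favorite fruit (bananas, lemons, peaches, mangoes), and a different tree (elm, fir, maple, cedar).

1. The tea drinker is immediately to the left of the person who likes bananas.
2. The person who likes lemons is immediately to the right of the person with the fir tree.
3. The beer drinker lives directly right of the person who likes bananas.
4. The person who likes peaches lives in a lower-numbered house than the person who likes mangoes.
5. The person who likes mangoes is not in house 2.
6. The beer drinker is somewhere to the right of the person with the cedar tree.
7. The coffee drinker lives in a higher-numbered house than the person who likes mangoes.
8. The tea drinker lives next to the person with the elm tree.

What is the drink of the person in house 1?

By clue 7, the coffee drinker is in house 4.
Clue 7: the person who likes mangoes is in house 3.
The only drink still possible for house 3 is beer.
House 1's favorite fruit must be peaches (nothing else left).
That leaves lemons as the favorite fruit for house 4.
Clue 1: the tea drinker is in house 1.
Clue 2 places the person with the fir tree in house 3.
By clue 8, the person with the elm tree is in house 2.
That leaves wine as the drink for house 2.
So house 2 gets bananas for favorite fruit.
House 1's tree must be cedar (nothing else left).
House 4's tree must be maple (nothing else left).
So: house 1 = tea/peaches/cedar, house 2 = wine/bananas/elm, house 3 = beer/mangoes/fir, house 4 = coffee/lemons/maple.

tea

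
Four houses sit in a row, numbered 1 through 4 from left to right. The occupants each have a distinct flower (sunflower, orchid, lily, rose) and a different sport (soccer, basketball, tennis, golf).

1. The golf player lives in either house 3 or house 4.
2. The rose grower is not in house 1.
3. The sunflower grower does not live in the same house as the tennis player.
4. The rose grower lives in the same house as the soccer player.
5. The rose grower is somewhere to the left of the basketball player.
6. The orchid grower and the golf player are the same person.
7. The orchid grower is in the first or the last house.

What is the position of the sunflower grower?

The orchid grower is in house 4 (clue 7).
So house 1 gets tennis for sport.
The only sport still possible for house 2 is soccer.
By clue 4, the rose grower is in house 2.
The golf player is in house 4 (clue 6).
That leaves lily as the flower for house 1.
House 3 flower: only sunflower fits.
So house 3 gets basketball for sport.
So: house 1 = lily/tennis, house 2 = rose/soccer, house 3 = sunflower/basketball, house 4 = orchid/golf.

3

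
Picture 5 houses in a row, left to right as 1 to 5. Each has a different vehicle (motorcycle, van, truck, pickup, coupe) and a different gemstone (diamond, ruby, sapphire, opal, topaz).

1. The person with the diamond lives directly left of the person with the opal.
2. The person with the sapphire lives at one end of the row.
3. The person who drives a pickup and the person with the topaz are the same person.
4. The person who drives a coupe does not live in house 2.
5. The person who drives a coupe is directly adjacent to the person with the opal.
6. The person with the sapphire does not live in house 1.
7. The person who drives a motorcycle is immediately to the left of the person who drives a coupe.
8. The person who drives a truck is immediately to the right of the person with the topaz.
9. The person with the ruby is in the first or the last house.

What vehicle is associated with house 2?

pickup

The person with the sapphire is in house 5 (clue 6).
House 1 gemstone: only ruby fits.
House 1's vehicle must be van (nothing else left).
The person with the diamond is narrowed to house 2 or 3; consider each.
Placing it in house 2 leads to a contradiction, so it's in house 3.
Clue 1 places the person with the opal in house 4.
The only gemstone still possible for house 2 is topaz.
From clue 3, the person who drives a pickup must be in house 2.
The person who drives a truck is in house 3 (clue 8).
That leaves motorcycle as the vehicle for house 4.
So house 5 gets coupe for vehicle.
So: house 1 = van/ruby, house 2 = pickup/topaz, house 3 = truck/diamond, house 4 = motorcycle/opal, house 5 = coupe/sapphire.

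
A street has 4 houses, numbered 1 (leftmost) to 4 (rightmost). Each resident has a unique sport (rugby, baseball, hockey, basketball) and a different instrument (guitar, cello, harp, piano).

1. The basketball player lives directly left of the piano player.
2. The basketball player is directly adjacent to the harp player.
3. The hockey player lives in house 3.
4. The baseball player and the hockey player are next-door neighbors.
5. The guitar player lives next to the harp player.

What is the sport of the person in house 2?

The hockey player is in house 3 (clue 3).
The baseball player is narrowed to house 2 or 4; consider each.
Placing it in house 2 leads to a contradiction, so it's in house 4.
The basketball player is narrowed to house 1 or 2; consider each.
Placing it in house 1 leads to a contradiction, so it's in house 2.
The piano player is in house 3 (clue 1).
That leaves rugby as the sport for house 1.
Clue 5: the guitar player is in house 2.
So house 1 gets harp for instrument.
So house 4 gets cello for instrument.
So: house 1 = rugby/harp, house 2 = basketball/guitar, house 3 = hockey/piano, house 4 = baseball/cello.

basketball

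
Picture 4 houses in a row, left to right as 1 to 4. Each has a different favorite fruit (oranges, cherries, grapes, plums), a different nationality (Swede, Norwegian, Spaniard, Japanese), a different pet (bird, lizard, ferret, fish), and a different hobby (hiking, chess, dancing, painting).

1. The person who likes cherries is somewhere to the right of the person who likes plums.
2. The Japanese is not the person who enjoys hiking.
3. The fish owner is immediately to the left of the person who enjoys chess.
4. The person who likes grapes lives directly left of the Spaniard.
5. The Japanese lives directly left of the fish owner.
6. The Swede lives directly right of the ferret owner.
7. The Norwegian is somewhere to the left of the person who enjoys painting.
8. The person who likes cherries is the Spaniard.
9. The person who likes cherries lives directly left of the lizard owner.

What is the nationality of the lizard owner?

Swede

House 4's favorite fruit must be oranges (nothing else left).
The only nationality still possible for house 4 is Swede.
Clue 6 places the ferret owner in house 3.
So house 3 gets cherries for favorite fruit.
So house 1 gets bird for pet.
The only pet still possible for house 2 is fish.
So house 4 gets lizard for pet.
Clue 3: the person who enjoys chess is in house 3.
Clue 5 places the Japanese in house 1.
From clue 8, the Spaniard must be in house 3.
The only nationality still possible for house 2 is Norwegian.
By clue 4, the person who likes grapes is in house 2.
The person who enjoys painting is in house 4 (clue 7).
That leaves plums as the favorite fruit for house 1.
House 1's hobby must be dancing (nothing else left).
So house 2 gets hiking for hobby.
So: house 1 = plums/Japanese/bird/dancing, house 2 = grapes/Norwegian/fish/hiking, house 3 = cherries/Spaniard/ferret/chess, house 4 = oranges/Swede/lizard/painting.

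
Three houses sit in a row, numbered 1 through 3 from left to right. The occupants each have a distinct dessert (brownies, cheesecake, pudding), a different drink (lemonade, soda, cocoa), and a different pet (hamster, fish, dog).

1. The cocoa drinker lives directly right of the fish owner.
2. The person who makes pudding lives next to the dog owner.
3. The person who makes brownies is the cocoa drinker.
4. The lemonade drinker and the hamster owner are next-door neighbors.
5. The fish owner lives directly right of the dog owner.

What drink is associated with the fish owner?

lemonade

From clue 5, the fish owner must be in house 2.
By clue 5, the dog owner is in house 1.
So house 3 gets hamster for pet.
Clue 1: the cocoa drinker is in house 3.
Clue 2: the person who makes pudding is in house 2.
The person who makes brownies is in house 3 (clue 3).
From clue 4, the lemonade drinker must be in house 2.
The only dessert still possible for house 1 is cheesecake.
The only drink still possible for house 1 is soda.
So: house 1 = cheesecake/soda/dog, house 2 = pudding/lemonade/fish, house 3 = brownies/cocoa/hamster.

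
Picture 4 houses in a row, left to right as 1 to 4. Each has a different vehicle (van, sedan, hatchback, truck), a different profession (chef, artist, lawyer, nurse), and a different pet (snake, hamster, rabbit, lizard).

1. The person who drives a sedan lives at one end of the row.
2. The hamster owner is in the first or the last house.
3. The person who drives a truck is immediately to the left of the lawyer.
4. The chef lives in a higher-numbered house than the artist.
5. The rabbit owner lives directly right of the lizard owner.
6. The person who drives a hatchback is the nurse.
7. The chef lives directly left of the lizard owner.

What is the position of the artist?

From clue 7, the chef must be in house 2.
Clue 7 places the lizard owner in house 3.
From clue 4, the artist must be in house 1.
Clue 5: the rabbit owner is in house 4.
That leaves snake as the pet for house 2.
So house 1 gets hamster for pet.
The person who drives a hatchback is narrowed to house 3 or 4; consider each.
Placing it in house 3 leads to a contradiction, so it's in house 4.
Clue 6: the nurse is in house 4.
So house 3 gets lawyer for profession.
The person who drives a truck is in house 2 (clue 3).
That leaves sedan as the vehicle for house 1.
That leaves van as the vehicle for house 3.
So: house 1 = sedan/artist/hamster, house 2 = truck/chef/snake, house 3 = van/lawyer/lizard, house 4 = hatchback/nurse/rabbit.

1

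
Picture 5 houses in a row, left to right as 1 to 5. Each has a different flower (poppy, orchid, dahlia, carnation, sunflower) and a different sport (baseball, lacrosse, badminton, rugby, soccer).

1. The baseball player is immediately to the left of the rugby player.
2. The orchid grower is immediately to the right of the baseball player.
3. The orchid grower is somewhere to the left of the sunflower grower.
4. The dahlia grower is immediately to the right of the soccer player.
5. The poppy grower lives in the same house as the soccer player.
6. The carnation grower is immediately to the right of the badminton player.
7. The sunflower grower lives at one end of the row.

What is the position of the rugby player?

By clue 7, the sunflower grower is in house 5.
That leaves poppy as the flower for house 1.
Clue 5: the soccer player is in house 1.
By clue 4, the dahlia grower is in house 2.
House 5's sport must be lacrosse (nothing else left).
That leaves rugby as the sport for house 4.
The baseball player is in house 3 (clue 1).
From clue 2, the orchid grower must be in house 4.
The only flower still possible for house 3 is carnation.
The only sport still possible for house 2 is badminton.
So: house 1 = poppy/soccer, house 2 = dahlia/badminton, house 3 = carnation/baseball, house 4 = orchid/rugby, house 5 = sunflower/lacrosse.

4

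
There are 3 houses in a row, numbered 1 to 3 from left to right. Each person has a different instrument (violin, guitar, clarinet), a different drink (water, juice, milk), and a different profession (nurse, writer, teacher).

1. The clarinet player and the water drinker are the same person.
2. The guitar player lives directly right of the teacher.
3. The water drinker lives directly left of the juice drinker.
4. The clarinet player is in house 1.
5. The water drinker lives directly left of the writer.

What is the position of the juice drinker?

From clue 4, the clarinet player must be in house 1.
From clue 1, the water drinker must be in house 1.
By clue 3, the juice drinker is in house 2.
Clue 5: the writer is in house 2.
House 3's drink must be milk (nothing else left).
House 1's profession must be teacher (nothing else left).
The only profession still possible for house 3 is nurse.
From clue 2, the guitar player must be in house 2.
That leaves violin as the instrument for house 3.
So: house 1 = clarinet/water/teacher, house 2 = guitar/juice/writer, house 3 = violin/milk/nurse.

2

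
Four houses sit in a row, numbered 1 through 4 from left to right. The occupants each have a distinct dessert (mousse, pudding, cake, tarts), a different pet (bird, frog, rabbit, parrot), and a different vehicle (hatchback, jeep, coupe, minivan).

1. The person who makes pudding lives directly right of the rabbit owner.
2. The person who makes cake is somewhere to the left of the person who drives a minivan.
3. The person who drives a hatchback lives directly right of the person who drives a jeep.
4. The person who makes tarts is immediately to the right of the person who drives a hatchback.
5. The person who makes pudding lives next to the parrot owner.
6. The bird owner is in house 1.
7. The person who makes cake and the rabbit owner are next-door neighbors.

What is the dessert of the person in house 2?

Clue 6: the bird owner is in house 1.
The person who makes pudding is narrowed to house 3 or 4; consider each.
Placing it in house 4 leads to a contradiction, so it's in house 3.
Clue 1: the rabbit owner is in house 2.
House 1's dessert must be cake (nothing else left).
That leaves mousse as the dessert for house 2.
That leaves tarts as the dessert for house 4.
House 3 pet: only frog fits.
That leaves parrot as the pet for house 4.
Clue 4: the person who drives a hatchback is in house 3.
Clue 3 places the person who drives a jeep in house 2.
House 1's vehicle must be coupe (nothing else left).
House 4 vehicle: only minivan fits.
So: house 1 = cake/bird/coupe, house 2 = mousse/rabbit/jeep, house 3 = pudding/frog/hatchback, house 4 = tarts/parrot/minivan.

mousse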